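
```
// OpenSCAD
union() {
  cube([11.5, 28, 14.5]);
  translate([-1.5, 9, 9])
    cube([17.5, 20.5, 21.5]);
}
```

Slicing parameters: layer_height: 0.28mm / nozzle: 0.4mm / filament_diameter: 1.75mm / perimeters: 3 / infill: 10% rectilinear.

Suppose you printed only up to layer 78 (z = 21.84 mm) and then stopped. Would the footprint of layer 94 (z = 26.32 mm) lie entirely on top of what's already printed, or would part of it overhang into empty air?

Compare the two slices. At z = 21.84: the cube is absent (z outside [0, 14.5]); the 17.5×20.5 cube at (-1.5, 9) contributes its full rectangle (area 358.75 mm²); Taking the union: only the 17.5×20.5 cube at (-1.5, 9) is present, so the union is just that shape — area = 358.75 mm². At z = 26.32: the cube is not intersected at this z (z outside [0, 14.5]); the 17.5×20.5 cube at (-1.5, 9) contributes its full rectangle (area 358.75 mm²); Combining (union): only the 17.5×20.5 cube at (-1.5, 9) is present, so the union is just that shape — area = 358.75 mm². Checking containment: the cross-section at z = 26.32 is a subset of the cross-section at z = 21.84.

entirely on top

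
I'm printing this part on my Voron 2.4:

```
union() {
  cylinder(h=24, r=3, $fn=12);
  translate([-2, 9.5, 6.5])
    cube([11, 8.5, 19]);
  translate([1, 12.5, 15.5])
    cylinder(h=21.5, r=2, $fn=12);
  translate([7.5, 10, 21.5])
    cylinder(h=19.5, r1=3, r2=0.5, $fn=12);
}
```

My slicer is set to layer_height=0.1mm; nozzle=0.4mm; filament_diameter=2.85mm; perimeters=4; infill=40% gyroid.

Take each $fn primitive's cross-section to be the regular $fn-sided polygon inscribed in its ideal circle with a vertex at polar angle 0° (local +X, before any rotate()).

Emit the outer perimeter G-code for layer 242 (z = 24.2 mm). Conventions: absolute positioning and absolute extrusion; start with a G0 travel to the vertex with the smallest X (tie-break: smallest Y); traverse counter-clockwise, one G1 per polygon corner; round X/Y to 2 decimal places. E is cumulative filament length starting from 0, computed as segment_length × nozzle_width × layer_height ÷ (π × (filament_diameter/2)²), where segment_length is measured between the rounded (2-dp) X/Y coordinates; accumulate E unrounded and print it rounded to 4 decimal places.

At z = 24.2 mm: the cylinder does not reach this height (z outside [0, 24]); the cube at (-2, 9.5) is present — its section is the full 11×8.5 rectangle; the r=2 cylinder at (1, 12.5) gives a regular 12-gon of circumradius 2 (constant along its height); the cone at (7.5, 10): at t=0.138 of its height the radius interpolates to r₁+(r₂−r₁)t = 2.654, giving a regular 12-gon of that circumradius; Merging all regions: the regions partially overlap (shared area 22.99 mm²), so overlapping operands fuse into one piece — 1 connected region. The outline is a single polygon with 12 vertices. Extrusion per mm of travel: 0.4 × 0.1 / (π × 1.425²) = 0.006270. Accumulating E over each segment gives final E = 0.2670.

G0 X-2.00 Y9.50 Z24.20
G1 X4.98 Y9.50 E0.0438
G1 X5.20 Y8.67 E0.0491
G1 X6.17 Y7.70 E0.0578
G1 X7.50 Y7.35 E0.0664
G1 X8.83 Y7.70 E0.0750
G1 X9.80 Y8.67 E0.0836
G1 X10.15 Y10.00 E0.0922
G1 X9.80 Y11.33 E0.1008
G1 X9.00 Y12.13 E0.1079
G1 X9.00 Y18.00 E0.1447
G1 X-2.00 Y18.00 E0.2137
G1 X-2.00 Y9.50 E0.2670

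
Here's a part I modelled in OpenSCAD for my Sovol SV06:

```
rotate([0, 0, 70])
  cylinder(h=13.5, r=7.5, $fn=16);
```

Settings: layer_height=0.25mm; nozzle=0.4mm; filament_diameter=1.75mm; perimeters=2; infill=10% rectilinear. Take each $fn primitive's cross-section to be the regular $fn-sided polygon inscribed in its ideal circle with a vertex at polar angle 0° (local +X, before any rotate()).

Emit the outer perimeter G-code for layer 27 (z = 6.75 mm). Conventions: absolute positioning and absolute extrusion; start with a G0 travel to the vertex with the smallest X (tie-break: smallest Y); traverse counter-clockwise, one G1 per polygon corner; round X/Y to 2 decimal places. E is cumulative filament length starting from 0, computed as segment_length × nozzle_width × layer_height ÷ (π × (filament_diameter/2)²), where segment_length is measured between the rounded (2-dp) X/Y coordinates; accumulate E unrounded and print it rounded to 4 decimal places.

At z = 6.75 mm: the r=7.5 cylinder contributes a regular 16-gon of circumradius 7.5; (rotated 70° about Z; rotation is an isometry so areas/perimeters/island counts are preserved). The outline is a single polygon with 16 vertices. Extrusion per mm of travel: 0.4 × 0.25 / (π × 0.875²) = 0.041575. Accumulating E over each segment gives final E = 1.9470.

G0 X-7.49 Y-0.33 Z6.75
G1 X-6.80 Y-3.17 E0.1215
G1 X-5.07 Y-5.53 E0.2432
G1 X-2.57 Y-7.05 E0.3648
G1 X0.33 Y-7.49 E0.4868
G1 X3.17 Y-6.80 E0.6083
G1 X5.53 Y-5.07 E0.7299
G1 X7.05 Y-2.57 E0.8516
G1 X7.49 Y0.33 E0.9735
G1 X6.80 Y3.17 E1.0950
G1 X5.07 Y5.53 E1.2167
G1 X2.57 Y7.05 E1.3383
G1 X-0.33 Y7.49 E1.4603
G1 X-3.17 Y6.80 E1.5818
G1 X-5.53 Y5.07 E1.7034
G1 X-7.05 Y2.57 E1.8251
G1 X-7.49 Y-0.33 E1.9470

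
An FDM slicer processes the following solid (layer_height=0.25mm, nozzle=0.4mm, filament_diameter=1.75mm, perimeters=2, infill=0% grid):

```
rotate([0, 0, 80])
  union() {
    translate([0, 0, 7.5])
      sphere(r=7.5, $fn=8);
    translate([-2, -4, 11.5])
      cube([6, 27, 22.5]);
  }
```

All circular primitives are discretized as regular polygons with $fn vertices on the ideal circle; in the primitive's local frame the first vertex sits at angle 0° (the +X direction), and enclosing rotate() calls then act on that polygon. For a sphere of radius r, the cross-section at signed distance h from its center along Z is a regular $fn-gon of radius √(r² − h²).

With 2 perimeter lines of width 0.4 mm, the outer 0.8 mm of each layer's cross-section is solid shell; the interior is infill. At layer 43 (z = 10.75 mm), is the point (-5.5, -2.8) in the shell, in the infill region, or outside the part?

shell

At z = 10.75 mm: the r=7.5 sphere slices to a regular 8-gon of circumradius 6.759 (√(r²−h²) with h=3.25 from center); the cube at (-2, -4) is absent (z outside [11.5, 34]); Combining (union): only the r=7.5 sphere is present, so the union is just that shape — 1 connected region; (whole slice rotated 80° about Z — lengths, areas and connectivity unchanged). Overall, the cross-section is a single solid region. Undo the 80° rotation: the query point maps to (-3.713, 4.930) in the un-rotated model frame. The nearest boundary edge runs (0.00, 6.76)→(-4.78, 4.78); distance from the point to it = 0.27 mm. The point is inside the cross-section, 0.27 mm from the nearest boundary — within the 0.8 mm shell band (2 × 0.4).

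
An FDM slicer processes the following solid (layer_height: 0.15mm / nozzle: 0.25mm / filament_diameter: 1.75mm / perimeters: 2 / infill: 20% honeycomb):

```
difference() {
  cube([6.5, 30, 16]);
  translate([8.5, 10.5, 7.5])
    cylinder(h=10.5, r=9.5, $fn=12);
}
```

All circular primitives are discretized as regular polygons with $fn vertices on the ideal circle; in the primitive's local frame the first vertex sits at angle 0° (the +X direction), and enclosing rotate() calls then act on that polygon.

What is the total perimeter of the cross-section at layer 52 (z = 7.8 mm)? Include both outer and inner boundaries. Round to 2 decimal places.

At z = 7.8 mm: the cube (footprint 6.5×30) is included at this height (perimeter 73.00 mm); the r=9.5 cylinder at (8.5, 10.5) contributes a regular 12-gon of circumradius 9.5 (perimeter = 2·12·9.500·sin(180°/12) = 59.01 mm); Subtracting the remaining from the first: starting from the 6.5×30 cube, the r=9.5 cylinder at (8.5, 10.5) partially overlaps it — only the 94.71 mm² overlap (of its 270.75 mm²) is removed, clipping the outline — boundary = 65.24 mm. Overall, the cross-section has 2 separate islands. Total boundary length (outer) = 65.24 mm.

65.24 mm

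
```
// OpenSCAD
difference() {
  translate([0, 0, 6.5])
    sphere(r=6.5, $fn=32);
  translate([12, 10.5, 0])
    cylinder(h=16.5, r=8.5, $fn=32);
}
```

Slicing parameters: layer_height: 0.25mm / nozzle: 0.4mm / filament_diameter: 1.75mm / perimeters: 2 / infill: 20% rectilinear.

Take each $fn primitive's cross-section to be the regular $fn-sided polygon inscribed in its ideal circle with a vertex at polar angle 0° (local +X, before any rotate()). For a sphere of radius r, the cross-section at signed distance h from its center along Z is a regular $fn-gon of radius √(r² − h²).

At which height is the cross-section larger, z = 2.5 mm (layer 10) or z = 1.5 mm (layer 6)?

layer 10 (z = 2.5 mm)

Layer 10 (z = 2.5): the sphere: section is a regular 32-gon, circumradius = √(r²−h²) = √(6.5²−4²) = 5.123 (area = (32/2)·5.123²·sin(360°/32) = 81.94 mm²); the cylinder at (12, 10.5): section is a regular 32-gon, circumradius r=8.5 (area = (32/2)·8.500²·sin(360°/32) = 225.52 mm²); After the difference (first − rest): starting from the r=6.5 sphere (81.94 mm²), the r=8.5 cylinder at (12, 10.5) misses the remaining region (no effect) — area = 81.94 mm². So its area = 81.94 mm². Layer 6 (z = 1.5): the r=6.5 sphere slices to a regular 32-gon of circumradius 4.153 (√(r²−h²) with h=5 from center) (area = (32/2)·4.153²·sin(360°/32) = 53.84 mm²); the r=8.5 cylinder at (12, 10.5) contributes a regular 32-gon of circumradius 8.5 (area = (32/2)·8.500²·sin(360°/32) = 225.52 mm²); Subtracting the remaining from the first: starting from the r=6.5 sphere (53.84 mm²), the r=8.5 cylinder at (12, 10.5) misses the remaining region (no effect) — area = 53.84 mm². So its area = 53.84 mm². Layer 10 is larger (81.94 vs 53.84 mm²).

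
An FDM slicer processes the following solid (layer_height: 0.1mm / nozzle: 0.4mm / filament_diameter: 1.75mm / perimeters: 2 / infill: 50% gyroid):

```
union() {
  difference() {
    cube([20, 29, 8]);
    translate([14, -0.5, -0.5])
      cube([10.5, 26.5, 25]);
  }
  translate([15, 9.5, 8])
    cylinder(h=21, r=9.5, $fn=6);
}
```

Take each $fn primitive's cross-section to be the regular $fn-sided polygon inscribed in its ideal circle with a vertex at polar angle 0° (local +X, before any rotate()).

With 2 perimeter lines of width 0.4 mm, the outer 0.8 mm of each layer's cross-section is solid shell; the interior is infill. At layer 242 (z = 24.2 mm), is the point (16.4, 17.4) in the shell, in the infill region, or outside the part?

At z = 24.2 mm: the cube is absent (z outside [0, 8]); the cube at (14, -0.5) (footprint 10.5×26.5) is included at this height; After the difference (first − rest): the first operand is absent here, so nothing remains; the r=9.5 cylinder at (15, 9.5) contributes a regular 6-gon of circumradius 9.5; Merging all regions: only the r=9.5 cylinder at (15, 9.5) is present, so the union is just that shape — 1 connected region. Overall, the cross-section is a single solid region. The nearest boundary edge runs (19.75, 17.73)→(10.25, 17.73); distance from the point to it = 0.33 mm. The point is inside the cross-section, 0.33 mm from the nearest boundary — within the 0.8 mm shell band (2 × 0.4).

shell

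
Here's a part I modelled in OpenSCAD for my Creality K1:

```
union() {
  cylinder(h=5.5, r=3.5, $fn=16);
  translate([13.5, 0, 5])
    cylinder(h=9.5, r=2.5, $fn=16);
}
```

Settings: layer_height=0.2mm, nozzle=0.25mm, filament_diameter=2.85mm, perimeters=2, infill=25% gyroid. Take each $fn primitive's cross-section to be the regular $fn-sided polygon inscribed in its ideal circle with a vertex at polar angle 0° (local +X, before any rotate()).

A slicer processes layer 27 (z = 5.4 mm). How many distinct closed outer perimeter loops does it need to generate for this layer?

2

At z = 5.4 mm: the r=3.5 cylinder gives a regular 16-gon of circumradius 3.5 (constant along its height); the r=2.5 cylinder at (13.5, 0) gives a regular 16-gon of circumradius 2.5 (constant along its height); Merging all regions: the 2 present regions are separate (no shared area or edge), so areas and boundary lengths simply add and each stays a separate island — 2 connected regions. The result has 2 disconnected regions.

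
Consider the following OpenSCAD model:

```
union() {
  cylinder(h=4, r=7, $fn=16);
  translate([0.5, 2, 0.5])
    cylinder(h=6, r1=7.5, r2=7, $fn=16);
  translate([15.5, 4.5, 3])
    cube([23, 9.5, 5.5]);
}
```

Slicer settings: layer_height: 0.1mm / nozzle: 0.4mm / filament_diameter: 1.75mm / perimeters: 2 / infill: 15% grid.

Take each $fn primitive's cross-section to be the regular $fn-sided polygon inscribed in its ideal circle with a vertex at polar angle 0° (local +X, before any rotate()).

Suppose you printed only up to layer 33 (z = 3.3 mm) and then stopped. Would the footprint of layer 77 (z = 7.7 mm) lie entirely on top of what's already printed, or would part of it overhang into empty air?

entirely on top

Compare the two slices. At z = 3.3: the r=7 cylinder contributes a regular 16-gon of circumradius 7 (area = (16/2)·7.000²·sin(360°/16) = 150.01 mm²); the cone at (0.5, 2): at t=0.467 of its height the radius interpolates to r₁+(r₂−r₁)t = 7.267, giving a regular 16-gon of that circumradius (area = (16/2)·7.267²·sin(360°/16) = 161.66 mm²); the cube at (15.5, 4.5) (footprint 23×9.5) is included at this height (area 218.50 mm²); Taking the union: the regions partially overlap — summed areas 530.17 mm² minus the doubly-counted overlap 126.63 mm² gives 403.54 mm² — area = 403.54 mm². At z = 7.7: the cylinder does not reach this height (z outside [0, 4]); the cone at (0.5, 2) is absent (z outside [0.5, 6.5]); the 23×9.5 cube at (15.5, 4.5) contributes its full rectangle (area 218.50 mm²); Taking the union: only the 23×9.5 cube at (15.5, 4.5) is present, so the union is just that shape — area = 218.50 mm². Checking containment: the cross-section at z = 7.7 is a subset of the cross-section at z = 3.3.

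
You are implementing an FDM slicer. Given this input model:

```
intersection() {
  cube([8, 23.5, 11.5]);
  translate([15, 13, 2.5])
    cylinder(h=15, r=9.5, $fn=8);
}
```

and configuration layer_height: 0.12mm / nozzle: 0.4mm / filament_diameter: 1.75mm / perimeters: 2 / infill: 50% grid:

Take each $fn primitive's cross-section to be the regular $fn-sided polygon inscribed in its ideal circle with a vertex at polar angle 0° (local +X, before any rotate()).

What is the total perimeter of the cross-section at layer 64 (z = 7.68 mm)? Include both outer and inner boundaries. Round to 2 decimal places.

At z = 7.68 mm: the 8×23.5 cube contributes its full rectangle (perimeter 63.00 mm); the r=9.5 cylinder at (15, 13) contributes a regular 8-gon of circumradius 9.5 (perimeter = 2·8·9.500·sin(180°/8) = 58.17 mm); Keeping only the common overlap: the r=9.5 cylinder at (15, 13) partially overlaps the 8×23.5 cube; clipping to the common part keeps 15.09 mm² — boundary = 25.14 mm. Overall, the cross-section is a single solid region. Total boundary length (outer) = 25.14 mm.

25.14 mm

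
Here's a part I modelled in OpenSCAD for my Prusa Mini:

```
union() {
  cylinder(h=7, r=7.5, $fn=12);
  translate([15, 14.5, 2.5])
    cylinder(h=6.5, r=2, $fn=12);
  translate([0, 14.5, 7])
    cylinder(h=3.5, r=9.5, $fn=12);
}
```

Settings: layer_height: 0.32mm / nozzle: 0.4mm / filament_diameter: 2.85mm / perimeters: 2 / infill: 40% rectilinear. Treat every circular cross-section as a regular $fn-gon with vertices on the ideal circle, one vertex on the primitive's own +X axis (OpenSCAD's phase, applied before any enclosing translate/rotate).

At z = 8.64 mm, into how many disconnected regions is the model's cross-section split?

2

At z = 8.64 mm: the cylinder is absent (z outside [0, 7]); the cylinder at (15, 14.5): section is a regular 12-gon, circumradius r=2; the r=9.5 cylinder at (0, 14.5) gives a regular 12-gon of circumradius 9.5 (constant along its height); Combining (union): the 2 present regions are separate (no shared area or edge), so areas and boundary lengths simply add and each stays a separate island — 2 connected regions. The result has 2 disconnected regions.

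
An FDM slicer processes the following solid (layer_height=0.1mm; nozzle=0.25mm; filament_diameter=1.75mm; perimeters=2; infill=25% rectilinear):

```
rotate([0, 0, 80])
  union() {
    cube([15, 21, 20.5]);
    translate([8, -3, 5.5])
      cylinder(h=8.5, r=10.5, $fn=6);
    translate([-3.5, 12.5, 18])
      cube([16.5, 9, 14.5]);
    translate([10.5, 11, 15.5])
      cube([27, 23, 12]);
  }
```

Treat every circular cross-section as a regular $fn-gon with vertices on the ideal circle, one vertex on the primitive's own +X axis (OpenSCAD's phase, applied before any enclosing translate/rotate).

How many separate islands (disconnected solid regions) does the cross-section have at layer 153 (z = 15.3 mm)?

At z = 15.3 mm: the cube (footprint 15×21) is included at this height; the cylinder at (8, -3) is absent (z outside [5.5, 14]); the cube at (-3.5, 12.5) is not intersected at this z (z outside [18, 32.5]); the cube at (10.5, 11) is not intersected at this z (z outside [15.5, 27.5]); Merging all regions: only the 15×21 cube is present, so the union is just that shape — 1 connected region; (rotated 80° about Z; rotation is an isometry so areas/perimeters/island counts are preserved). Overall, the cross-section is a single solid region. Island count = 1.

1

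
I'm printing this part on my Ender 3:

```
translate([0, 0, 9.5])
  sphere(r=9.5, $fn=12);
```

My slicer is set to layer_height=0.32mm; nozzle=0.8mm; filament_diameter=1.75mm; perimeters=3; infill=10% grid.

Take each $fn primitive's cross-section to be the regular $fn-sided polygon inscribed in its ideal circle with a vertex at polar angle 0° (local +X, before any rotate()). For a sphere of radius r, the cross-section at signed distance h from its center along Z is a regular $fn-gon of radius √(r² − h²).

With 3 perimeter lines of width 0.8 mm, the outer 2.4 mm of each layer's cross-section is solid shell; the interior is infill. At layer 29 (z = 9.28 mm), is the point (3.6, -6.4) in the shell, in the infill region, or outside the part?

shell

At z = 9.28 mm: the r=9.5 sphere slices to a regular 12-gon of circumradius 9.497 (√(r²−h²) with h=0.22 from center). Overall, the cross-section is a single solid region. The nearest boundary edge runs (-0.00, -9.50)→(4.75, -8.23); distance from the point to it = 2.06 mm. The point is inside the cross-section, 2.06 mm from the nearest boundary — within the 2.4 mm shell band (3 × 0.8).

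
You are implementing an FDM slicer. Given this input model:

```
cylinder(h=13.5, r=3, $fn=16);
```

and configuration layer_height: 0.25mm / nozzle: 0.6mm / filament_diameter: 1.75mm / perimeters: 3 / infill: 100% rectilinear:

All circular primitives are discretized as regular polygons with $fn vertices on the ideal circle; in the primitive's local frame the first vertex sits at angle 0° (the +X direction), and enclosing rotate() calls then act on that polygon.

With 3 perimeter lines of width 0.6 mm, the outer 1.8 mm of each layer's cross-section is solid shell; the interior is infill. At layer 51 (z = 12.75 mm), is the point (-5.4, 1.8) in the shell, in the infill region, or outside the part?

At z = 12.75 mm: the r=3 cylinder gives a regular 16-gon of circumradius 3 (constant along its height). Overall, the cross-section is a single solid region. The nearest boundary edge runs (-2.12, 2.12)→(-2.77, 1.15); distance from the point to it = 2.71 mm. The point is not inside any of the regions above, so it lies outside the cross-section (2.71 mm from the nearest boundary).

outside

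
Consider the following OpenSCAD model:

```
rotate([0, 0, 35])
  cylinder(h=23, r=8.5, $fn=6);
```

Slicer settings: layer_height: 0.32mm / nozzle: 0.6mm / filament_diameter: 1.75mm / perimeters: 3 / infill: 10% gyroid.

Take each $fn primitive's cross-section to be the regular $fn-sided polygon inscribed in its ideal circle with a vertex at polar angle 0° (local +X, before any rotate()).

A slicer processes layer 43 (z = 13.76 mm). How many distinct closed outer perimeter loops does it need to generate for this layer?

At z = 13.76 mm: the cylinder: section is a regular 6-gon, circumradius r=8.5; (rotated 35° about Z; rotation is an isometry so areas/perimeters/island counts are preserved). The result has 1 disconnected region.

1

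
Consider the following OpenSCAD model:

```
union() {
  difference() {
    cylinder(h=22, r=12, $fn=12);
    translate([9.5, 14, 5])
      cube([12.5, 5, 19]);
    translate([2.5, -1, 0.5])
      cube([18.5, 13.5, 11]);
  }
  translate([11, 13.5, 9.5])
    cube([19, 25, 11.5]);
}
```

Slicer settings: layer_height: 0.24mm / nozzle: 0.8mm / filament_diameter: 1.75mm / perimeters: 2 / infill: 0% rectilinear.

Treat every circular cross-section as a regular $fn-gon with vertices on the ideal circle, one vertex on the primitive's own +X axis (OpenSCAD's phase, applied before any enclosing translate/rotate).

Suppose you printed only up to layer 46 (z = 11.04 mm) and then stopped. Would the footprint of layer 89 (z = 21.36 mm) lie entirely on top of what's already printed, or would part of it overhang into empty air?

Compare the two slices. At z = 11.04: the r=12 cylinder contributes a regular 12-gon of circumradius 12 (area = (12/2)·12.000²·sin(360°/12) = 432.00 mm²); the cube at (9.5, 14) (footprint 12.5×5) is included at this height (area 62.50 mm²); the 18.5×13.5 cube at (2.5, -1) contributes its full rectangle (area 249.75 mm²); After the difference (first − rest): starting from the r=12 cylinder (432.00 mm²), the 12.5×5 cube at (9.5, 14) misses the remaining region (no effect); the 18.5×13.5 cube at (2.5, -1) partially overlaps it — only the 88.20 mm² overlap (of its 249.75 mm²) is removed, clipping the outline — area = 343.80 mm²; the cube at (11, 13.5) is present — its section is the full 19×25 rectangle (area 475.00 mm²); Combining (union): the 2 present regions are separate (no shared area or edge), so areas and boundary lengths simply add and each stays a separate island — area = 818.80 mm². At z = 21.36: the r=12 cylinder gives a regular 12-gon of circumradius 12 (constant along its height) (area = (12/2)·12.000²·sin(360°/12) = 432.00 mm²); the cube at (9.5, 14) (footprint 12.5×5) is included at this height (area 62.50 mm²); the cube at (2.5, -1) does not reach this height (z outside [0.5, 11.5]); Taking the first minus the rest: starting from the r=12 cylinder (432.00 mm²), the 12.5×5 cube at (9.5, 14) misses the remaining region (no effect) — area = 432.00 mm²; the cube at (11, 13.5) is absent (z outside [9.5, 21]); Taking the union: only the result so far is present, so the union is just that shape — area = 432.00 mm². Checking containment: at z = 21.36 the cross-section extends beyond the z = 11.04 cross-section by about 88.20 mm².

part overhangs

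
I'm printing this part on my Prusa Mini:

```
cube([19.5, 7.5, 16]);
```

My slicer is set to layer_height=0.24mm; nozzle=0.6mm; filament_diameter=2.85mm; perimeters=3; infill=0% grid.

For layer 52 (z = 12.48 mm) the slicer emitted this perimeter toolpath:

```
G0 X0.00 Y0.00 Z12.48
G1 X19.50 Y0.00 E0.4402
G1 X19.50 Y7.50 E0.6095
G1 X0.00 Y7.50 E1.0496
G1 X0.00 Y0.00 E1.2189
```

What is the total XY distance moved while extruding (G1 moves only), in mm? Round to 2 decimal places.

Sum the Euclidean lengths of each G1 segment: total = 54.00 mm.

54.00 mm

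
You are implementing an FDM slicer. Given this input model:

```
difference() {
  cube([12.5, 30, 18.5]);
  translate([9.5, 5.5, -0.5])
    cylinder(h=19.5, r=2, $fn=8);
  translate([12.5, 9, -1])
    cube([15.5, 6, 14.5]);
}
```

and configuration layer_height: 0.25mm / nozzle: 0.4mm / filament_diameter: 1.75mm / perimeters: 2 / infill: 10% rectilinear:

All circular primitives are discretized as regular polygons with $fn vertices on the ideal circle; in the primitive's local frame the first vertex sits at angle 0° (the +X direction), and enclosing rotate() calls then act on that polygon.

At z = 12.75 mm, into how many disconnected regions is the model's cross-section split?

At z = 12.75 mm: the cube is present — its section is the full 12.5×30 rectangle; the cylinder at (9.5, 5.5): section is a regular 8-gon, circumradius r=2; the cube at (12.5, 9) is present — its section is the full 15.5×6 rectangle; After the difference (first − rest): starting from the 12.5×30 cube, the r=2 cylinder at (9.5, 5.5) lies wholly inside it (removes its full 11.31 mm² and its 12.25 mm outline becomes a hole wall); the 15.5×6 cube at (12.5, 9) misses the remaining region (no effect) — 1 connected region with 1 hole. The result has 1 disconnected region.

1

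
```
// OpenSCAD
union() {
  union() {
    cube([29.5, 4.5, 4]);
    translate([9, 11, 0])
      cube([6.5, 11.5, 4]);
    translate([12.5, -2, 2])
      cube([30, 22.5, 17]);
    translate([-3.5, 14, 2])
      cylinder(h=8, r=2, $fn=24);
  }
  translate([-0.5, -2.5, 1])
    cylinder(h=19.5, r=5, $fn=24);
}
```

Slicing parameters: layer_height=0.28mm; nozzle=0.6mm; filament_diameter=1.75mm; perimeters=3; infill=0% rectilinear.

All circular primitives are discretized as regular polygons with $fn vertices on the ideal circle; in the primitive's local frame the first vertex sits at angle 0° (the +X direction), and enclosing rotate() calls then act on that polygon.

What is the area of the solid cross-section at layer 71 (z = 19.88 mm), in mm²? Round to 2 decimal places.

At z = 19.88 mm: the cube does not reach this height (z outside [0, 4]); the cube at (9, 11) is absent (z outside [0, 4]); the cube at (12.5, -2) is not intersected at this z (z outside [2, 19]); the cylinder at (-3.5, 14) is not intersected at this z (z outside [2, 10]); Taking the union: nothing is present at this height; the r=5 cylinder at (-0.5, -2.5) gives a regular 24-gon of circumradius 5 (constant along its height) (area = (24/2)·5.000²·sin(360°/24) = 77.65 mm²); Combining (union): only the r=5 cylinder at (-0.5, -2.5) is present, so the union is just that shape — area = 77.65 mm². Overall, the cross-section is a single solid region. Net area = 77.65 mm².

77.65 mm²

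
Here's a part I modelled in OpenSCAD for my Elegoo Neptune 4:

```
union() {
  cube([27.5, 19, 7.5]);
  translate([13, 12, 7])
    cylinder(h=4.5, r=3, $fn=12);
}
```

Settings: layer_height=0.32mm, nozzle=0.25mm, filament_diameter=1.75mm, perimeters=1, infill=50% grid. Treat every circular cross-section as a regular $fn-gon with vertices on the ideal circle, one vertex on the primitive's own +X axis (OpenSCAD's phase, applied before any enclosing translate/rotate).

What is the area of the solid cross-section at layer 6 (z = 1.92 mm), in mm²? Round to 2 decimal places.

At z = 1.92 mm: the cube is present — its section is the full 27.5×19 rectangle (area 522.50 mm²); the cylinder at (13, 12) is absent (z outside [7, 11.5]); Combining (union): only the 27.5×19 cube is present, so the union is just that shape — area = 522.50 mm². Overall, the cross-section is a single solid region. Net area = 522.50 mm².

522.50 mm²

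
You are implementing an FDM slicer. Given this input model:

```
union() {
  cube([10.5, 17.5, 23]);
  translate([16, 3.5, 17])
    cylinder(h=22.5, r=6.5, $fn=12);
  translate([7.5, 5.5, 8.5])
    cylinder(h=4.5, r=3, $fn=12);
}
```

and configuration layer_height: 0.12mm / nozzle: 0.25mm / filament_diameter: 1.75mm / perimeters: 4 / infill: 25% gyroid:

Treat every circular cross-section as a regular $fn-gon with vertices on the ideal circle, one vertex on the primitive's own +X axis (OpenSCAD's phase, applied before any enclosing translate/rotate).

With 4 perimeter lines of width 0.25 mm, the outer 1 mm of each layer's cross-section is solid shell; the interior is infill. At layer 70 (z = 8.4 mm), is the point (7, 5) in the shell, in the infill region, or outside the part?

At z = 8.4 mm: the 10.5×17.5 cube contributes its full rectangle; the cylinder at (16, 3.5) is absent (z outside [17, 39.5]); the cylinder at (7.5, 5.5) does not reach this height (z outside [8.5, 13]); Combining (union): only the 10.5×17.5 cube is present, so the union is just that shape — 1 connected region. Overall, the cross-section is a single solid region. The nearest boundary edge runs (10.50, 0.00)→(10.50, 17.50); distance from the point to it = 3.50 mm. The point is inside the cross-section and 3.50 mm from the nearest boundary — more than the 1 mm shell width (4 × 0.25), so it's in the infill interior.

infill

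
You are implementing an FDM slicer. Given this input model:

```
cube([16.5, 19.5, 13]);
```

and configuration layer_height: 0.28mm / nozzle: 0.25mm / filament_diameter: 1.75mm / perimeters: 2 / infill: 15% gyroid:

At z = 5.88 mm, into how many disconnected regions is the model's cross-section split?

1

At z = 5.88 mm: the cube (footprint 16.5×19.5) is included at this height. The result has 1 disconnected region.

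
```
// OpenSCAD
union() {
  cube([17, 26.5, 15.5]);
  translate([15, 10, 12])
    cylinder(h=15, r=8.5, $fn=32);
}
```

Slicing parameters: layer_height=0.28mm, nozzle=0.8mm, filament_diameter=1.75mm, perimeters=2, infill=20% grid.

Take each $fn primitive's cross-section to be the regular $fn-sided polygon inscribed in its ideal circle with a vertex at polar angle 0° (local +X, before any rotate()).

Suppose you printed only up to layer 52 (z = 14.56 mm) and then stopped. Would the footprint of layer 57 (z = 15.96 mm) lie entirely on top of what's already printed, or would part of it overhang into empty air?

Compare the two slices. At z = 14.56: the cube (footprint 17×26.5) is included at this height (area 450.50 mm²); the r=8.5 cylinder at (15, 10) contributes a regular 32-gon of circumradius 8.5 (area = (32/2)·8.500²·sin(360°/32) = 225.52 mm²); Taking the union: the regions partially overlap — summed areas 676.02 mm² minus the doubly-counted overlap 146.34 mm² gives 529.68 mm² — area = 529.68 mm². At z = 15.96: the cube is not intersected at this z (z outside [0, 15.5]); the r=8.5 cylinder at (15, 10) gives a regular 32-gon of circumradius 8.5 (constant along its height) (area = (32/2)·8.500²·sin(360°/32) = 225.52 mm²); Merging all regions: only the r=8.5 cylinder at (15, 10) is present, so the union is just that shape — area = 225.52 mm². Checking containment: the cross-section at z = 15.96 is a subset of the cross-section at z = 14.56.

entirely on top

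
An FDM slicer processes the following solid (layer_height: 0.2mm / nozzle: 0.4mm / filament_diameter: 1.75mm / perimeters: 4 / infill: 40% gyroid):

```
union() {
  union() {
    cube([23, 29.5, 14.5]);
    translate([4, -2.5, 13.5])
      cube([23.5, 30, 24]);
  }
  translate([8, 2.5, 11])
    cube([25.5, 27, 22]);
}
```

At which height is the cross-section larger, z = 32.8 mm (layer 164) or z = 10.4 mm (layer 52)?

layer 164 (z = 32.8 mm)

Layer 164 (z = 32.8): the cube is not intersected at this z (z outside [0, 14.5]); the 23.5×30 cube at (4, -2.5) contributes its full rectangle (area 705.00 mm²); Combining (union): only the 23.5×30 cube at (4, -2.5) is present, so the union is just that shape — area = 705.00 mm²; the 25.5×27 cube at (8, 2.5) contributes its full rectangle (area 688.50 mm²); Taking the union: the regions partially overlap — summed areas 1393.50 mm² minus the doubly-counted overlap 487.50 mm² gives 906.00 mm² — area = 906.00 mm². So its area = 906.00 mm². Layer 52 (z = 10.4): the cube (footprint 23×29.5) is included at this height (area 678.50 mm²); the cube at (4, -2.5) is absent (z outside [13.5, 37.5]); Merging all regions: only the 23×29.5 cube is present, so the union is just that shape — area = 678.50 mm²; the cube at (8, 2.5) does not reach this height (z outside [11, 33]); Combining (union): only the result so far is present, so the union is just that shape — area = 678.50 mm². So its area = 678.50 mm². Layer 164 is larger (906.00 vs 678.50 mm²).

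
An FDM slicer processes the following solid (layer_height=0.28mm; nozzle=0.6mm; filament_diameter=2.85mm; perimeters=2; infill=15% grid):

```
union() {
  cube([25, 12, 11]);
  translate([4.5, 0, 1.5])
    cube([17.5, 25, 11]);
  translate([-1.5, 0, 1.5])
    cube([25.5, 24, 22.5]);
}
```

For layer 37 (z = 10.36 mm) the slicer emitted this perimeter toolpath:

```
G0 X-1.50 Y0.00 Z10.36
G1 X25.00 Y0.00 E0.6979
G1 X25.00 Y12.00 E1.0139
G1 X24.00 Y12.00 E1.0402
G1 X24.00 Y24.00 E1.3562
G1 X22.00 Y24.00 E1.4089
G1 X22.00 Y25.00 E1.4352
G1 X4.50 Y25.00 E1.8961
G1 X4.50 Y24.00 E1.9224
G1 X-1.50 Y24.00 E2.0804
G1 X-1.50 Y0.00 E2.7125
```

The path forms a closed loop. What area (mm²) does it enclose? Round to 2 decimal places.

641.50 mm²

Apply the shoelace formula to the sequence of (X, Y) vertices; enclosed area = 641.50 mm².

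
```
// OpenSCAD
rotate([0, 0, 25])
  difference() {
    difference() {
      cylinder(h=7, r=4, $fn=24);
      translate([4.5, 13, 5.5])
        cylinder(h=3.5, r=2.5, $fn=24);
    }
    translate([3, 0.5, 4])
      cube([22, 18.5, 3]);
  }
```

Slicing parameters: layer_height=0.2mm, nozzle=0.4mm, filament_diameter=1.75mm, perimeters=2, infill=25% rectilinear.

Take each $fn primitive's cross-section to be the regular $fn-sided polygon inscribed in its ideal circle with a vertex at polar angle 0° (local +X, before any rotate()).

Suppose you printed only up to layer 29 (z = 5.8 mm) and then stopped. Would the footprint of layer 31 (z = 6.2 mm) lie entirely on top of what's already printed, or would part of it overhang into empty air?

entirely on top

Compare the two slices. At z = 5.8: the cylinder: section is a regular 24-gon, circumradius r=4 (area = (24/2)·4.000²·sin(360°/24) = 49.69 mm²); the r=2.5 cylinder at (4.5, 13) gives a regular 24-gon of circumradius 2.5 (constant along its height) (area = (24/2)·2.500²·sin(360°/24) = 19.41 mm²); After the difference (first − rest): starting from the r=4 cylinder (49.69 mm²), the r=2.5 cylinder at (4.5, 13) misses the remaining region (no effect) — area = 49.69 mm²; the cube at (3, 0.5) is present — its section is the full 22×18.5 rectangle (area 407.00 mm²); Taking the first minus the rest: starting from that combined region (49.69 mm²), the 22×18.5 cube at (3, 0.5) partially overlaps it — only the 1.26 mm² overlap (of its 407.00 mm²) is removed, clipping the outline — area = 48.43 mm²; (rotated 25° about Z; rotation is an isometry so areas/perimeters/island counts are preserved). At z = 6.2: the cylinder: section is a regular 24-gon, circumradius r=4 (area = (24/2)·4.000²·sin(360°/24) = 49.69 mm²); the r=2.5 cylinder at (4.5, 13) gives a regular 24-gon of circumradius 2.5 (constant along its height) (area = (24/2)·2.500²·sin(360°/24) = 19.41 mm²); Subtracting the remaining from the first: starting from the r=4 cylinder (49.69 mm²), the r=2.5 cylinder at (4.5, 13) misses the remaining region (no effect) — area = 49.69 mm²; the cube at (3, 0.5) (footprint 22×18.5) is included at this height (area 407.00 mm²); Taking the first minus the rest: starting from that combined region (49.69 mm²), the 22×18.5 cube at (3, 0.5) partially overlaps it — only the 1.26 mm² overlap (of its 407.00 mm²) is removed, clipping the outline — area = 48.43 mm²; (whole slice rotated 25° about Z — lengths, areas and connectivity unchanged). Checking containment: the cross-section at z = 6.2 is a subset of the cross-section at z = 5.8.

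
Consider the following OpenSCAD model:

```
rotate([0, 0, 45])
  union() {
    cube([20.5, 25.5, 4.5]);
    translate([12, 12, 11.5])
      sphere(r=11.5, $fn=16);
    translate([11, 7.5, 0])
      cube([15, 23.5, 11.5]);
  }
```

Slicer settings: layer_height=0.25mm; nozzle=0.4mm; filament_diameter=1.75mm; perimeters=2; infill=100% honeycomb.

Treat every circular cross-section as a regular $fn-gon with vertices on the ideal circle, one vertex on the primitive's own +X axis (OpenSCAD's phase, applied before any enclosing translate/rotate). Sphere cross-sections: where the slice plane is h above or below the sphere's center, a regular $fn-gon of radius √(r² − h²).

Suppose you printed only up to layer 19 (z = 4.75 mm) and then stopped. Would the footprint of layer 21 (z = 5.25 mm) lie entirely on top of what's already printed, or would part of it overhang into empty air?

part overhangs

Compare the two slices. At z = 4.75: the cube does not reach this height (z outside [0, 4.5]); the r=11.5 sphere at (12, 12) contributes a regular 16-gon of circumradius √(11.5²−6.75²) = 9.311 (area = (16/2)·9.311²·sin(360°/16) = 265.39 mm²); the 15×23.5 cube at (11, 7.5) contributes its full rectangle (area 352.50 mm²); Combining (union): the regions partially overlap — summed areas 617.89 mm² minus the doubly-counted overlap 119.74 mm² gives 498.15 mm² — area = 498.15 mm²; (rotated 45° about Z; rotation is an isometry so areas/perimeters/island counts are preserved). At z = 5.25: the cube is absent (z outside [0, 4.5]); the sphere at (12, 12): section is a regular 16-gon, circumradius = √(r²−h²) = √(11.5²−6.25²) = 9.653 (area = (16/2)·9.653²·sin(360°/16) = 285.29 mm²); the cube at (11, 7.5) is present — its section is the full 15×23.5 rectangle (area 352.50 mm²); Combining (union): the regions partially overlap — summed areas 637.79 mm² minus the doubly-counted overlap 126.65 mm² gives 511.14 mm² — area = 511.14 mm²; (whole slice rotated 45° about Z — lengths, areas and connectivity unchanged). Checking containment: at z = 5.25 the cross-section extends beyond the z = 4.75 cross-section by about 12.99 mm².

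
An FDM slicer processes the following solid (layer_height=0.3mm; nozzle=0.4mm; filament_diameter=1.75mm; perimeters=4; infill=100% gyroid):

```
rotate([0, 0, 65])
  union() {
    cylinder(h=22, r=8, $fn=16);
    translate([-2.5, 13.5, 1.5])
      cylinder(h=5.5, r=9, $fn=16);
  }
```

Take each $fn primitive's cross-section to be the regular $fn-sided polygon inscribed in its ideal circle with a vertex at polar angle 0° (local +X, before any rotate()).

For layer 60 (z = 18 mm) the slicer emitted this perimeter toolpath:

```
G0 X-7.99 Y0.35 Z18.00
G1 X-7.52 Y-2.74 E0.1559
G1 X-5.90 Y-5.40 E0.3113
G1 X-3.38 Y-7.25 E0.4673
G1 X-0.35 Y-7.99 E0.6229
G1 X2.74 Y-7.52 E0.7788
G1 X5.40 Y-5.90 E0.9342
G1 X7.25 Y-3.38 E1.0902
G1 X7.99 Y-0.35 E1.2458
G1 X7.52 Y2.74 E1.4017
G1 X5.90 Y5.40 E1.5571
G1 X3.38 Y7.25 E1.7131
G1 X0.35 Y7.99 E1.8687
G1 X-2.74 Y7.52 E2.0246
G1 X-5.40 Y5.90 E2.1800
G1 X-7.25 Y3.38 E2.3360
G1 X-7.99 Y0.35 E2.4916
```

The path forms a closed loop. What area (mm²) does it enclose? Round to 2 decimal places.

195.92 mm²

Apply the shoelace formula to the sequence of (X, Y) vertices; enclosed area = 195.92 mm².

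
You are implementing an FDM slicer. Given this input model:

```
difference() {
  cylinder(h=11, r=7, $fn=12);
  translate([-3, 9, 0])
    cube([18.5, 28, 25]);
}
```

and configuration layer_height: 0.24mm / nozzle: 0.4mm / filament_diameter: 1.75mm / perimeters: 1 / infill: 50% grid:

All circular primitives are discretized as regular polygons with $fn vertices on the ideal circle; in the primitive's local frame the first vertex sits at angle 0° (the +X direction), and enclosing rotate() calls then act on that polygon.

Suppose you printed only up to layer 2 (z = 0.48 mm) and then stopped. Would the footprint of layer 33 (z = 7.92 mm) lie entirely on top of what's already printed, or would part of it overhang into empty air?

entirely on top

Compare the two slices. At z = 0.48: the r=7 cylinder contributes a regular 12-gon of circumradius 7 (area = (12/2)·7.000²·sin(360°/12) = 147.00 mm²); the cube at (-3, 9) is present — its section is the full 18.5×28 rectangle (area 518.00 mm²); Taking the first minus the rest: starting from the r=7 cylinder (147.00 mm²), the 18.5×28 cube at (-3, 9) misses the remaining region (no effect) — area = 147.00 mm². At z = 7.92: the cylinder: section is a regular 12-gon, circumradius r=7 (area = (12/2)·7.000²·sin(360°/12) = 147.00 mm²); the cube at (-3, 9) is present — its section is the full 18.5×28 rectangle (area 518.00 mm²); Taking the first minus the rest: starting from the r=7 cylinder (147.00 mm²), the 18.5×28 cube at (-3, 9) misses the remaining region (no effect) — area = 147.00 mm². Checking containment: the cross-section at z = 7.92 is a subset of the cross-section at z = 0.48.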